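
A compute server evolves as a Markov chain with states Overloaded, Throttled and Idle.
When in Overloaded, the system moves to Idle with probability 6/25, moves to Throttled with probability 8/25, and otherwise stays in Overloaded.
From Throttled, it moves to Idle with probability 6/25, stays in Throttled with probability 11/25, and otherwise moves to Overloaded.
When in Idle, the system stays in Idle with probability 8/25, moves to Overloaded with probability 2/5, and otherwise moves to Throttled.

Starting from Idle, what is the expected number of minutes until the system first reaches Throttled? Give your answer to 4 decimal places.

3.3708

Let t(s) be the expected number of minutes to first reach Throttled from state s, with t(Throttled) = 0. Conditioning on the first minute:
t(Overloaded) = 1 + 0.44·t(Overloaded) + 0.24·t(Idle)
t(Idle) = 1 + 0.4·t(Overloaded) + 0.32·t(Idle)
Solving: t(Overloaded) = 3.2303, t(Idle) = 3.3708.
Expected minutes from Idle to Throttled: 3.3708.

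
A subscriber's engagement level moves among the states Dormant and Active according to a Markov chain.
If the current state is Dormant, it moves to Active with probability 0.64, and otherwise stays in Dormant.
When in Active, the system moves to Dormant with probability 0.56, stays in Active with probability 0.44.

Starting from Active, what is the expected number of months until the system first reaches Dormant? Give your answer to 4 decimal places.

1.7857

Let t(s) be the expected number of months to first reach Dormant from state s, with t(Dormant) = 0. Conditioning on the first month:
t(Active) = 1 + 0.44·t(Active)
Solving: t(Active) = 1.7857.
Expected months from Active to Dormant: 1.7857.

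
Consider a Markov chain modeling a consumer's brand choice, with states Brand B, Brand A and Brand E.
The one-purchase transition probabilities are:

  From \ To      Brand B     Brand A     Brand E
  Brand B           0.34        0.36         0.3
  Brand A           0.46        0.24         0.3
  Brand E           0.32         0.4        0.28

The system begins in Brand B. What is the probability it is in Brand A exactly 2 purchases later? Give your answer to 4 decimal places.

0.3288

Sum over the intermediate state after 1 purchase:
P = P(Brand B→Brand B)·P(Brand B→Brand A) + P(Brand B→Brand A)·P(Brand A→Brand A) + P(Brand B→Brand E)·P(Brand E→Brand A)
  = 0.34×0.36 + 0.36×0.24 + 0.3×0.4
  = 0.1224 + 0.0864 + 0.1200 = 0.3288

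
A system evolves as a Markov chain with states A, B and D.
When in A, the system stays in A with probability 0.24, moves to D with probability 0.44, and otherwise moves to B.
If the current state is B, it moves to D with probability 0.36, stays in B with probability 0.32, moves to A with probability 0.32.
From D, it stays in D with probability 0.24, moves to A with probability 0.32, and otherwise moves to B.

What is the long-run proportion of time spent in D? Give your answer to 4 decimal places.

0.3426

Let the stationary distribution be π with π = πP and π_1 + π_2 + π_3 = 1.
π_1 = 0.24·π_1 + 0.32·π_2 + 0.32·π_3
π_2 = 0.32·π_1 + 0.32·π_2 + 0.44·π_3
Solving with the normalization constraint gives π = (0.2963, 0.3611, 0.3426).
So the stationary probability of D is 0.3426.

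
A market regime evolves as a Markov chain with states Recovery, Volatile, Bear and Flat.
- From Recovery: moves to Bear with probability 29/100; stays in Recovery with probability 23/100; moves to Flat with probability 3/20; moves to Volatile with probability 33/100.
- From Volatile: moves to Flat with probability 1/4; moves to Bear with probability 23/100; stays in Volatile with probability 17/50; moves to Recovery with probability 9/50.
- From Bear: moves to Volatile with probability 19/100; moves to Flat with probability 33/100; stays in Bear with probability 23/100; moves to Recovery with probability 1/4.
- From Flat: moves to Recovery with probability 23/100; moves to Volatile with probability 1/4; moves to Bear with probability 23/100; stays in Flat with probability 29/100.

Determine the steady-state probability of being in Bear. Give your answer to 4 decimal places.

0.2433

Let the stationary distribution be π with π = πP and π_1 + π_2 + π_3 + π_4 = 1.
π_1 = 0.23·π_1 + 0.18·π_2 + 0.25·π_3 + 0.23·π_4
π_2 = 0.33·π_1 + 0.34·π_2 + 0.19·π_3 + 0.25·π_4
π_3 = 0.29·π_1 + 0.23·π_2 + 0.23·π_3 + 0.23·π_4
Solving with the normalization constraint gives π = (0.2210, 0.2781, 0.2433, 0.2577).
So the stationary probability of Bear is 0.2433.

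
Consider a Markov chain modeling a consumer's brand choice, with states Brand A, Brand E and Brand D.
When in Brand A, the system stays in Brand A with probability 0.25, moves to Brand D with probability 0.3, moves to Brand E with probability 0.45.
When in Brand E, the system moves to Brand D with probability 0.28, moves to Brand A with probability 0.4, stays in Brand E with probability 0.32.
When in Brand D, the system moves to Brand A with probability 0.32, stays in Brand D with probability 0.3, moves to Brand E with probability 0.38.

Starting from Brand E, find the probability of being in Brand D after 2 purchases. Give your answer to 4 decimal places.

0.2936

Sum over the intermediate state after 1 purchase:
P = P(Brand E→Brand A)·P(Brand A→Brand D) + P(Brand E→Brand E)·P(Brand E→Brand D) + P(Brand E→Brand D)·P(Brand D→Brand D)
  = 0.4×0.3 + 0.32×0.28 + 0.28×0.3
  = 0.1200 + 0.0896 + 0.0840 = 0.2936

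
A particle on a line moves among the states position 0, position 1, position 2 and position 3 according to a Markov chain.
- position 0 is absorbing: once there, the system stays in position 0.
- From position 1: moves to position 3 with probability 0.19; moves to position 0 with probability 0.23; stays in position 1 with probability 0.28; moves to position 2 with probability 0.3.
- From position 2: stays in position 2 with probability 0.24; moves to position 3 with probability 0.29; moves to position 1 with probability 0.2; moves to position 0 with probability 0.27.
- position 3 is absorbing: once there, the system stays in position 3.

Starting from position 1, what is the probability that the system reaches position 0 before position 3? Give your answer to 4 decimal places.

Let h(s) be the probability of absorption at position 0 starting from transient state s. Then h(position 0) = 1 and h(position 3) = 0. By first-step analysis:
h(position 1) = 0.23·1 + 0.28·h(position 1) + 0.3·h(position 2) + 0.19·0
h(position 2) = 0.27·1 + 0.2·h(position 1) + 0.24·h(position 2) + 0.29·0
Solving: h(position 1) = 0.5250, h(position 2) = 0.4934.
Starting from position 1, the probability is 0.5250.

0.5250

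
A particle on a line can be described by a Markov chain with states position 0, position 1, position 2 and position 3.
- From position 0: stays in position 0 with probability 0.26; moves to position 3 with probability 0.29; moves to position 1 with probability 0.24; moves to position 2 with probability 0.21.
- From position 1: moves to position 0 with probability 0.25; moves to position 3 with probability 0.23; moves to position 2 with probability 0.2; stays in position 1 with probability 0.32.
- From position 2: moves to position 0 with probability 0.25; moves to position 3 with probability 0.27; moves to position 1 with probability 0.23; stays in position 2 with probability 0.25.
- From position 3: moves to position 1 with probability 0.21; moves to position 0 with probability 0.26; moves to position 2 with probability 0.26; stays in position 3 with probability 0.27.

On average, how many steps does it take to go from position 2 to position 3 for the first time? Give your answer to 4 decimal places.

3.7760

Let t(s) be the expected number of steps to first reach position 3 from state s, with t(position 3) = 0. Conditioning on the first step:
t(position 0) = 1 + 0.26·t(position 0) + 0.24·t(position 1) + 0.21·t(position 2)
t(position 1) = 1 + 0.25·t(position 0) + 0.32·t(position 1) + 0.2·t(position 2)
t(position 2) = 1 + 0.25·t(position 0) + 0.23·t(position 1) + 0.25·t(position 2)
Solving: t(position 0) = 3.7014, t(position 1) = 3.9420, t(position 2) = 3.7760.
Expected steps from position 2 to position 3: 3.7760.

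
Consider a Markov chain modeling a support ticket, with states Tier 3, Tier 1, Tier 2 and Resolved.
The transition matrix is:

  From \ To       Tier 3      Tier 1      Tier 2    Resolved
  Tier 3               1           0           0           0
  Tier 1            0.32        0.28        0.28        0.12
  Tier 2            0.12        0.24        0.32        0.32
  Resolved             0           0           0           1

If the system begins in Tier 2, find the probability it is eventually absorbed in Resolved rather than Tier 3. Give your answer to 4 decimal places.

Let h(s) be the probability of absorption at Resolved starting from transient state s. Then h(Resolved) = 1 and h(Tier 3) = 0. By first-step analysis:
h(Tier 1) = 0.32·0 + 0.28·h(Tier 1) + 0.28·h(Tier 2) + 0.12·1
h(Tier 2) = 0.12·0 + 0.24·h(Tier 1) + 0.32·h(Tier 2) + 0.32·1
Solving: h(Tier 1) = 0.4053, h(Tier 2) = 0.6136.
Starting from Tier 2, the probability is 0.6136.

0.6136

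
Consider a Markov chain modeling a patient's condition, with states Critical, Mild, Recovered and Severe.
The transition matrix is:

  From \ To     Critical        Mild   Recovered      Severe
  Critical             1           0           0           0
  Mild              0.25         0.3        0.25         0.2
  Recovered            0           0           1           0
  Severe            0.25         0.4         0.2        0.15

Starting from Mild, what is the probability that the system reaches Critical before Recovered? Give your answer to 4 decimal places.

Let h(s) be the probability of absorption at Critical starting from transient state s. Then h(Critical) = 1 and h(Recovered) = 0. By first-step analysis:
h(Mild) = 0.25·1 + 0.3·h(Mild) + 0.25·0 + 0.2·h(Severe)
h(Severe) = 0.25·1 + 0.4·h(Mild) + 0.2·0 + 0.15·h(Severe)
Solving: h(Mild) = 0.5097, h(Severe) = 0.5340.
Starting from Mild, the probability is 0.5097.

0.5097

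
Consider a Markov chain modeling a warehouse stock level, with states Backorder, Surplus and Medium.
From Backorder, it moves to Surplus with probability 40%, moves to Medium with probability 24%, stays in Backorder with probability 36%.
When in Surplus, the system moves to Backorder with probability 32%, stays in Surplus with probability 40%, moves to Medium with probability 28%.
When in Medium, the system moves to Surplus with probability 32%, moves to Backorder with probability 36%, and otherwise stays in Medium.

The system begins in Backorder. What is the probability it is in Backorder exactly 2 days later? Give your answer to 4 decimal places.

Sum over the intermediate state after 1 day:
P = P(Backorder→Backorder)·P(Backorder→Backorder) + P(Backorder→Surplus)·P(Surplus→Backorder) + P(Backorder→Medium)·P(Medium→Backorder)
  = 0.36×0.36 + 0.4×0.32 + 0.24×0.36
  = 0.1296 + 0.1280 + 0.0864 = 0.3440

0.3440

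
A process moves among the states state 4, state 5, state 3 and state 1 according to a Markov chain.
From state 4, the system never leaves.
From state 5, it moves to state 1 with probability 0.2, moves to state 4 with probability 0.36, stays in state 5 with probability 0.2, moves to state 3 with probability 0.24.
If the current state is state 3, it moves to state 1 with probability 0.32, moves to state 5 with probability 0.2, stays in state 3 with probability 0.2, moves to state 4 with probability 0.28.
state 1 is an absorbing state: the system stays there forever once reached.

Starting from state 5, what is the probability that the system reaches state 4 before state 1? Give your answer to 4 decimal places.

0.6000

Let h(s) be the probability of absorption at state 4 starting from transient state s. Then h(state 4) = 1 and h(state 1) = 0. By first-step analysis:
h(state 5) = 0.36·1 + 0.2·h(state 5) + 0.24·h(state 3) + 0.2·0
h(state 3) = 0.28·1 + 0.2·h(state 5) + 0.2·h(state 3) + 0.32·0
Solving: h(state 5) = 0.6000, h(state 3) = 0.5000.
Starting from state 5, the probability is 0.6000.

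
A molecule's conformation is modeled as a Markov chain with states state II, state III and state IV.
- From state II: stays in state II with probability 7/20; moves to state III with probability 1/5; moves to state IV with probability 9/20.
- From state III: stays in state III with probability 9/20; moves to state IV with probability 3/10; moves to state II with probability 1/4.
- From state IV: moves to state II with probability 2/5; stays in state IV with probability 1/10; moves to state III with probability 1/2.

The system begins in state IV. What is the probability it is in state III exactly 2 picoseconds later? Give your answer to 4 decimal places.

0.3550

Sum over the intermediate state after 1 picosecond:
P = P(state IV→state II)·P(state II→state III) + P(state IV→state III)·P(state III→state III) + P(state IV→state IV)·P(state IV→state III)
  = 0.4×0.2 + 0.5×0.45 + 0.1×0.5
  = 0.0800 + 0.2250 + 0.0500 = 0.3550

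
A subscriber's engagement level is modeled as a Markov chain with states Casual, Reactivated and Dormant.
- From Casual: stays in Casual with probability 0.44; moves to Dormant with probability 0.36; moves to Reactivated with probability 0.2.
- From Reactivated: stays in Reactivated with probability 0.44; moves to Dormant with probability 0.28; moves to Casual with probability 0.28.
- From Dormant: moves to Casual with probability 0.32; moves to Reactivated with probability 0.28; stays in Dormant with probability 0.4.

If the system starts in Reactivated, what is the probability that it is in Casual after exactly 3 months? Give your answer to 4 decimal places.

Propagate the distribution vector 3 months from Reactivated.
After 0 months: (0.0000, 1.0000, 0.0000)
After 1 month: (0.2800, 0.4400, 0.2800)
After 2 months: (0.3360, 0.3280, 0.3360)
After 3 months: (0.3472, 0.3056, 0.3472)
P(in Casual after 3 months) = 0.3472

0.3472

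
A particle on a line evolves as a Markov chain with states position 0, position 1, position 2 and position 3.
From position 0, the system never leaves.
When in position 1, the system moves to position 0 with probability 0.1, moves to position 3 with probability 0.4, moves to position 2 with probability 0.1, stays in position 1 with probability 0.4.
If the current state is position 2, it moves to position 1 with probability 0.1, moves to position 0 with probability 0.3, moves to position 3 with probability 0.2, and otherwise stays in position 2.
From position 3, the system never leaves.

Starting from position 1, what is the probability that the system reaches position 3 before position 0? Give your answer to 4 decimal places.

0.7429

Let h(s) be the probability of absorption at position 3 starting from transient state s. Then h(position 3) = 1 and h(position 0) = 0. By first-step analysis:
h(position 1) = 0.1·0 + 0.4·h(position 1) + 0.1·h(position 2) + 0.4·1
h(position 2) = 0.3·0 + 0.1·h(position 1) + 0.4·h(position 2) + 0.2·1
Solving: h(position 1) = 0.7429, h(position 2) = 0.4571.
Starting from position 1, the probability is 0.7429.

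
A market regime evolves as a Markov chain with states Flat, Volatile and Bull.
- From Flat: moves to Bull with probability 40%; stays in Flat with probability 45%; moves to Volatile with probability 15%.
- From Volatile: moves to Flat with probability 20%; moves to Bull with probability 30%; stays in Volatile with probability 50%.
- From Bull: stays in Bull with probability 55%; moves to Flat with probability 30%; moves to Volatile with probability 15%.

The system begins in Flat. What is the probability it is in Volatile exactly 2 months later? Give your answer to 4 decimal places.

0.2025

Sum over the intermediate state after 1 month:
P = P(Flat→Flat)·P(Flat→Volatile) + P(Flat→Volatile)·P(Volatile→Volatile) + P(Flat→Bull)·P(Bull→Volatile)
  = 0.45×0.15 + 0.15×0.5 + 0.4×0.15
  = 0.0675 + 0.0750 + 0.0600 = 0.2025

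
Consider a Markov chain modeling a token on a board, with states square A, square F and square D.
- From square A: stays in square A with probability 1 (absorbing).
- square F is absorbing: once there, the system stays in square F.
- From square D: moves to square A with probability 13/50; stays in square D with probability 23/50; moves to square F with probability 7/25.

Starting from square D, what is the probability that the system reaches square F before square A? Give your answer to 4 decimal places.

Let h(s) be the probability of absorption at square F starting from transient state s. Then h(square F) = 1 and h(square A) = 0. By first-step analysis:
h(square D) = 0.26·0 + 0.28·1 + 0.46·h(square D)
Solving: h(square D) = 0.5185.
Starting from square D, the probability is 0.5185.

0.5185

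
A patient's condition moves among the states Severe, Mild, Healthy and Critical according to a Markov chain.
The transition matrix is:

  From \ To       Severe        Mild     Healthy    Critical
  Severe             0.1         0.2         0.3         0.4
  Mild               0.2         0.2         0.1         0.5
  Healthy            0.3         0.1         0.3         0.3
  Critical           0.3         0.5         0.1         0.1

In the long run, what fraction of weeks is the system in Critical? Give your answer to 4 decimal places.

Let the stationary distribution be π with π = πP and π_1 + π_2 + π_3 + π_4 = 1.
π_1 = 0.1·π_1 + 0.2·π_2 + 0.3·π_3 + 0.3·π_4
π_2 = 0.2·π_1 + 0.2·π_2 + 0.1·π_3 + 0.5·π_4
π_3 = 0.3·π_1 + 0.1·π_2 + 0.3·π_3 + 0.1·π_4
Solving with the normalization constraint gives π = (0.2270, 0.2763, 0.1817, 0.3150).
So the stationary probability of Critical is 0.3150.

0.3150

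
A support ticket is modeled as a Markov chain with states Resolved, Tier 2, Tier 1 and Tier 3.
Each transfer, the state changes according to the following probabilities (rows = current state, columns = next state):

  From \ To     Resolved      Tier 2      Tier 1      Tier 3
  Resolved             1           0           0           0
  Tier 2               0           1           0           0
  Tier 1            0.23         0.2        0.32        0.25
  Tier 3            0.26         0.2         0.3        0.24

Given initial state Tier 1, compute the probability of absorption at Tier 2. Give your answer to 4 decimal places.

0.4572

Let h(s) be the probability of absorption at Tier 2 starting from transient state s. Then h(Tier 2) = 1 and h(Resolved) = 0. By first-step analysis:
h(Tier 1) = 0.23·0 + 0.2·1 + 0.32·h(Tier 1) + 0.25·h(Tier 3)
h(Tier 3) = 0.26·0 + 0.2·1 + 0.3·h(Tier 1) + 0.24·h(Tier 3)
Solving: h(Tier 1) = 0.4572, h(Tier 3) = 0.4436.
Starting from Tier 1, the probability is 0.4572.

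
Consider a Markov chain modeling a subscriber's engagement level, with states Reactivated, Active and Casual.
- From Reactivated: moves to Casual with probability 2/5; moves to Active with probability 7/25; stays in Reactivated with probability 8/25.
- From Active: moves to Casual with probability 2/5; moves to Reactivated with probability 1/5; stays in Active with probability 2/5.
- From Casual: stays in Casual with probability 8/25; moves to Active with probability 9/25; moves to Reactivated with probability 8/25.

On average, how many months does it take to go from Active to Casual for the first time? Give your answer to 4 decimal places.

Let t(s) be the expected number of months to first reach Casual from state s, with t(Casual) = 0. Conditioning on the first month:
t(Reactivated) = 1 + 0.32·t(Reactivated) + 0.28·t(Active)
t(Active) = 1 + 0.2·t(Reactivated) + 0.4·t(Active)
Solving: t(Reactivated) = 2.5000, t(Active) = 2.5000.
Expected months from Active to Casual: 2.5000.

2.5000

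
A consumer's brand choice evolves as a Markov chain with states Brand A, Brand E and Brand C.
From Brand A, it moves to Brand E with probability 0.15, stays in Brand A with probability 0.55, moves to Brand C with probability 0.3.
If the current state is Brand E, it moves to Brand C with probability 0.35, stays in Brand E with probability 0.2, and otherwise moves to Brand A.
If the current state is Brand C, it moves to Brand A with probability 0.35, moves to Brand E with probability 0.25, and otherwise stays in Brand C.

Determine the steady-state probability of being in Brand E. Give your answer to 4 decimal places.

0.1941

Let the stationary distribution be π with π = πP and π_1 + π_2 + π_3 = 1.
π_1 = 0.55·π_1 + 0.45·π_2 + 0.35·π_3
π_2 = 0.15·π_1 + 0.2·π_2 + 0.25·π_3
Solving with the normalization constraint gives π = (0.4618, 0.1941, 0.3441).
So the stationary probability of Brand E is 0.1941.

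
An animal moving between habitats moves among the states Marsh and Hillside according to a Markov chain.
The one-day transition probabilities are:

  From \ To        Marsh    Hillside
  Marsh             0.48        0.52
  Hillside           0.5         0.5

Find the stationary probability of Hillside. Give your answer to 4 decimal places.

0.5098

Let the stationary distribution be π with π = πP and π_1 + π_2 = 1.
π_1 = 0.48·π_1 + 0.5·π_2
Solving with the normalization constraint gives π = (0.4902, 0.5098).
So the stationary probability of Hillside is 0.5098.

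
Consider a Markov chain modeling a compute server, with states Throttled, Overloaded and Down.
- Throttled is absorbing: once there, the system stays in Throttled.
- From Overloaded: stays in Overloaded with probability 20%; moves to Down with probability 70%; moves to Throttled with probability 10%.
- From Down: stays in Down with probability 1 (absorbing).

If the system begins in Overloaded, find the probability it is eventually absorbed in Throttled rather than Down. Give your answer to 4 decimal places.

0.1250

Let h(s) be the probability of absorption at Throttled starting from transient state s. Then h(Throttled) = 1 and h(Down) = 0. By first-step analysis:
h(Overloaded) = 0.1·1 + 0.2·h(Overloaded) + 0.7·0
Solving: h(Overloaded) = 0.1250.
Starting from Overloaded, the probability is 0.1250.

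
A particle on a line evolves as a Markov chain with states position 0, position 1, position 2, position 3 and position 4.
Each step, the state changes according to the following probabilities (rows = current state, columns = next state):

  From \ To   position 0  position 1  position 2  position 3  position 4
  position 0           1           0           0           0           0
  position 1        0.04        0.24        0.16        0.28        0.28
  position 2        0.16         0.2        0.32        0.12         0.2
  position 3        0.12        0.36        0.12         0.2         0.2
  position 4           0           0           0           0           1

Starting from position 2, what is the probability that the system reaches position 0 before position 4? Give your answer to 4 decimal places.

0.3629

Let h(s) be the probability of absorption at position 0 starting from transient state s. Then h(position 0) = 1 and h(position 4) = 0. By first-step analysis:
h(position 1) = 0.04·1 + 0.24·h(position 1) + 0.16·h(position 2) + 0.28·h(position 3) + 0.28·0
h(position 2) = 0.16·1 + 0.2·h(position 1) + 0.32·h(position 2) + 0.12·h(position 3) + 0.2·0
h(position 3) = 0.12·1 + 0.36·h(position 1) + 0.12·h(position 2) + 0.2·h(position 3) + 0.2·0
Solving: h(position 1) = 0.2450, h(position 2) = 0.3629, h(position 3) = 0.3147.
Starting from position 2, the probability is 0.3629.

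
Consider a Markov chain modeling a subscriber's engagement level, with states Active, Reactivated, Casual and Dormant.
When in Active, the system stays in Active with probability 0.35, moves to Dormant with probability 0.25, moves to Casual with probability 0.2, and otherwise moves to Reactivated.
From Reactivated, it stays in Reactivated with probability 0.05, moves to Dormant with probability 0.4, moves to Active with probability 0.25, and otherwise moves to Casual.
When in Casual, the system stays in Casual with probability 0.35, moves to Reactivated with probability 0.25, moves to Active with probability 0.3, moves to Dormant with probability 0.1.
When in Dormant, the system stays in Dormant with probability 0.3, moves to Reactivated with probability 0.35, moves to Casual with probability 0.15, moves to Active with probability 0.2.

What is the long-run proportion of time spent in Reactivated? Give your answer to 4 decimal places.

Let the stationary distribution be π with π = πP and π_1 + π_2 + π_3 + π_4 = 1.
π_1 = 0.35·π_1 + 0.25·π_2 + 0.3·π_3 + 0.2·π_4
π_2 = 0.2·π_1 + 0.05·π_2 + 0.25·π_3 + 0.35·π_4
π_3 = 0.2·π_1 + 0.3·π_2 + 0.35·π_3 + 0.15·π_4
Solving with the normalization constraint gives π = (0.2771, 0.2184, 0.2458, 0.2588).
So the stationary probability of Reactivated is 0.2184.

0.2184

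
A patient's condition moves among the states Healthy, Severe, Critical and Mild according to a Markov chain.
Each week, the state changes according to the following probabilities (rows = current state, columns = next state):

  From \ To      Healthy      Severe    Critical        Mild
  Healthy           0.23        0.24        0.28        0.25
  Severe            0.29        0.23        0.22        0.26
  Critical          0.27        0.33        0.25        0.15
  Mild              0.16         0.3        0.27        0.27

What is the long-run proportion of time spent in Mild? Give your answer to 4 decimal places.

0.2320

Let the stationary distribution be π with π = πP and π_1 + π_2 + π_3 + π_4 = 1.
π_1 = 0.23·π_1 + 0.29·π_2 + 0.27·π_3 + 0.16·π_4
π_2 = 0.24·π_1 + 0.23·π_2 + 0.33·π_3 + 0.3·π_4
π_3 = 0.28·π_1 + 0.22·π_2 + 0.25·π_3 + 0.27·π_4
Solving with the normalization constraint gives π = (0.2403, 0.2740, 0.2536, 0.2320).
So the stationary probability of Mild is 0.2320.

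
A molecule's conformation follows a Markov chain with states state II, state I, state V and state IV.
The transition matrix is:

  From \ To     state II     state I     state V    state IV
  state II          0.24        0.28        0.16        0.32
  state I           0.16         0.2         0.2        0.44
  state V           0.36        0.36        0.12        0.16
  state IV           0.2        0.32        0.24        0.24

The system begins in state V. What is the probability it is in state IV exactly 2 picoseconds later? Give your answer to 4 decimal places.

Propagate the distribution vector 2 picoseconds from state V.
After 0 picoseconds: (0.0000, 0.0000, 1.0000, 0.0000)
After 1 picosecond: (0.3600, 0.3600, 0.1200, 0.1600)
After 2 picoseconds: (0.2192, 0.2672, 0.1824, 0.3312)
P(in state IV after 2 picoseconds) = 0.3312

0.3312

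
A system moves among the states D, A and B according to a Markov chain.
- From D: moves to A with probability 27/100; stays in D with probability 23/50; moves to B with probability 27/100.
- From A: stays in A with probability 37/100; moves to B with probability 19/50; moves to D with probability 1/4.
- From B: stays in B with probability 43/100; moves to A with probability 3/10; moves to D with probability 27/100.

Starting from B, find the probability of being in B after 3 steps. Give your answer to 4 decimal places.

0.3639

Propagate the distribution vector 3 steps from B.
After 0 steps: (0.0000, 0.0000, 1.0000)
After 1 step: (0.2700, 0.3000, 0.4300)
After 2 steps: (0.3153, 0.3129, 0.3718)
After 3 steps: (0.3236, 0.3124, 0.3639)
P(in B after 3 steps) = 0.3639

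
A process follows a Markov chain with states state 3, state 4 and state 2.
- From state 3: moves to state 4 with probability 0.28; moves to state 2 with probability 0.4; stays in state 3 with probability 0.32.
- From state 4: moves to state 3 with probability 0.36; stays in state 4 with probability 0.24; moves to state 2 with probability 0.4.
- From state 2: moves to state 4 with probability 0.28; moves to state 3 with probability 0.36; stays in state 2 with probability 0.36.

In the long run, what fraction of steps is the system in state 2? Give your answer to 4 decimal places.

0.3846

Let the stationary distribution be π with π = πP and π_1 + π_2 + π_3 = 1.
π_1 = 0.32·π_1 + 0.36·π_2 + 0.36·π_3
π_2 = 0.28·π_1 + 0.24·π_2 + 0.28·π_3
Solving with the normalization constraint gives π = (0.3462, 0.2692, 0.3846).
So the stationary probability of state 2 is 0.3846.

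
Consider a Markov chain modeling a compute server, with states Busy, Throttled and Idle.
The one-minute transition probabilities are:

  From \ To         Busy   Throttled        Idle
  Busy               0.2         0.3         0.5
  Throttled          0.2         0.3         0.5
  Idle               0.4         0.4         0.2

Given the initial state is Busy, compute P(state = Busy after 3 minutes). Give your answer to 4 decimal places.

Propagate the distribution vector 3 minutes from Busy.
After 0 minutes: (1.0000, 0.0000, 0.0000)
After 1 minute: (0.2000, 0.3000, 0.5000)
After 2 minutes: (0.3000, 0.3500, 0.3500)
After 3 minutes: (0.2700, 0.3350, 0.3950)
P(in Busy after 3 minutes) = 0.2700

0.2700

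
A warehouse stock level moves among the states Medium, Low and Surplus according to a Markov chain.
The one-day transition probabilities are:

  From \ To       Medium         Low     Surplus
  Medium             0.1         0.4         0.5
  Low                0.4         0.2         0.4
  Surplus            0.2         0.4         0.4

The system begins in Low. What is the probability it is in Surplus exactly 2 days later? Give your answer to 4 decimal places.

0.4400

Sum over the intermediate state after 1 day:
P = P(Low→Medium)·P(Medium→Surplus) + P(Low→Low)·P(Low→Surplus) + P(Low→Surplus)·P(Surplus→Surplus)
  = 0.4×0.5 + 0.2×0.4 + 0.4×0.4
  = 0.2000 + 0.0800 + 0.1600 = 0.4400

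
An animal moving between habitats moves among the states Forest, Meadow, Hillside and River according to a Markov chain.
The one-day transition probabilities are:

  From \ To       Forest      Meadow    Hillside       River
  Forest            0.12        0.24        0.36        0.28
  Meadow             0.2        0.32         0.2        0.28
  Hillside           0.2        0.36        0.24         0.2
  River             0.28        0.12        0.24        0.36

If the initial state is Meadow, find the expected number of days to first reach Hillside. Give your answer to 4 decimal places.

Let t(s) be the expected number of days to first reach Hillside from state s, with t(Hillside) = 0. Conditioning on the first day:
t(Forest) = 1 + 0.12·t(Forest) + 0.24·t(Meadow) + 0.28·t(River)
t(Meadow) = 1 + 0.2·t(Forest) + 0.32·t(Meadow) + 0.28·t(River)
t(River) = 1 + 0.28·t(Forest) + 0.12·t(Meadow) + 0.36·t(River)
Solving: t(Forest) = 3.4711, t(Meadow) = 4.0748, t(River) = 3.8451.
Expected days from Meadow to Hillside: 4.0748.

4.0748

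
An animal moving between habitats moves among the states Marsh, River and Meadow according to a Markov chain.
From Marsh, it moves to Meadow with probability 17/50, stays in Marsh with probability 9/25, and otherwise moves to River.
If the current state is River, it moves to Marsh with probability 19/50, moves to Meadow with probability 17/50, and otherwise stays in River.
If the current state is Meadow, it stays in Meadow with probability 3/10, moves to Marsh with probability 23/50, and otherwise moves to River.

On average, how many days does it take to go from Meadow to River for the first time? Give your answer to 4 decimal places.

3.7723

Let t(s) be the expected number of days to first reach River from state s, with t(River) = 0. Conditioning on the first day:
t(Marsh) = 1 + 0.36·t(Marsh) + 0.34·t(Meadow)
t(Meadow) = 1 + 0.46·t(Marsh) + 0.3·t(Meadow)
Solving: t(Marsh) = 3.5665, t(Meadow) = 3.7723.
Expected days from Meadow to River: 3.7723.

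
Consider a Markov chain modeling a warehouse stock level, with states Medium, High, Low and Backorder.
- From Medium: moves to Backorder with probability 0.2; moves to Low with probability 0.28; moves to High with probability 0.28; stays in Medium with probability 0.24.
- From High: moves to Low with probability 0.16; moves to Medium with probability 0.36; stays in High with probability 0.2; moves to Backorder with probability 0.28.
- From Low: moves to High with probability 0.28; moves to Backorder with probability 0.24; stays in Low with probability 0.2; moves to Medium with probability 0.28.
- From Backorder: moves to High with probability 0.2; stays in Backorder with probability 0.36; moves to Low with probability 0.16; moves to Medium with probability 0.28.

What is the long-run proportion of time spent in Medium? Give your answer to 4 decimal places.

0.2876

Let the stationary distribution be π with π = πP and π_1 + π_2 + π_3 + π_4 = 1.
π_1 = 0.24·π_1 + 0.36·π_2 + 0.28·π_3 + 0.28·π_4
π_2 = 0.28·π_1 + 0.2·π_2 + 0.28·π_3 + 0.2·π_4
π_3 = 0.28·π_1 + 0.16·π_2 + 0.2·π_3 + 0.16·π_4
Solving with the normalization constraint gives π = (0.2876, 0.2392, 0.2026, 0.2705).
So the stationary probability of Medium is 0.2876.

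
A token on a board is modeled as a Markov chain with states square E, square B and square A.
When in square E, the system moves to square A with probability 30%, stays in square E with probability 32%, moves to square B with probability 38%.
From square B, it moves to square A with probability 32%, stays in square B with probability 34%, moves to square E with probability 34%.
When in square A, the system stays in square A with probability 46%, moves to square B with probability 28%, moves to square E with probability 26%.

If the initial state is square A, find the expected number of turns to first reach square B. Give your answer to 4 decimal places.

3.2503

Let t(s) be the expected number of turns to first reach square B from state s, with t(square B) = 0. Conditioning on the first turn:
t(square E) = 1 + 0.32·t(square E) + 0.3·t(square A)
t(square A) = 1 + 0.26·t(square E) + 0.46·t(square A)
Solving: t(square E) = 2.9046, t(square A) = 3.2503.
Expected turns from square A to square B: 3.2503.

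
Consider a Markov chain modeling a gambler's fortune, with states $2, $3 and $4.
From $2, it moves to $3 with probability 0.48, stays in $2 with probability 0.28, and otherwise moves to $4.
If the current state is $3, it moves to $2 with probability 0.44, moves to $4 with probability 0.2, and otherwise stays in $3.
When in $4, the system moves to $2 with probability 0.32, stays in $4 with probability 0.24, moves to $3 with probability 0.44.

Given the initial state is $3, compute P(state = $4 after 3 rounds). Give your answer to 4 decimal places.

0.2228

Propagate the distribution vector 3 rounds from $3.
After 0 rounds: (0.0000, 1.0000, 0.0000)
After 1 round: (0.4400, 0.3600, 0.2000)
After 2 rounds: (0.3456, 0.4288, 0.2256)
After 3 rounds: (0.3576, 0.4195, 0.2228)
P(in $4 after 3 rounds) = 0.2228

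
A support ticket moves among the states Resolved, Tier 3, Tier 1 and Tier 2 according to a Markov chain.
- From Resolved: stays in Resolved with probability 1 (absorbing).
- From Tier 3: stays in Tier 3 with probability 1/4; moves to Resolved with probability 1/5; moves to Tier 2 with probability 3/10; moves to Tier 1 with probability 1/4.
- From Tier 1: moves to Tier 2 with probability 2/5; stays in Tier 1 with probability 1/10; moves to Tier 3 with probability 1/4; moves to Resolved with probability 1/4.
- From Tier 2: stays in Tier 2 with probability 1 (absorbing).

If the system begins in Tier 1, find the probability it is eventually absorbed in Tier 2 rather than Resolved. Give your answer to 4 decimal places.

Let h(s) be the probability of absorption at Tier 2 starting from transient state s. Then h(Tier 2) = 1 and h(Resolved) = 0. By first-step analysis:
h(Tier 3) = 0.2·0 + 0.25·h(Tier 3) + 0.25·h(Tier 1) + 0.3·1
h(Tier 1) = 0.25·0 + 0.25·h(Tier 3) + 0.1·h(Tier 1) + 0.4·1
Solving: h(Tier 3) = 0.6041, h(Tier 1) = 0.6122.
Starting from Tier 1, the probability is 0.6122.

0.6122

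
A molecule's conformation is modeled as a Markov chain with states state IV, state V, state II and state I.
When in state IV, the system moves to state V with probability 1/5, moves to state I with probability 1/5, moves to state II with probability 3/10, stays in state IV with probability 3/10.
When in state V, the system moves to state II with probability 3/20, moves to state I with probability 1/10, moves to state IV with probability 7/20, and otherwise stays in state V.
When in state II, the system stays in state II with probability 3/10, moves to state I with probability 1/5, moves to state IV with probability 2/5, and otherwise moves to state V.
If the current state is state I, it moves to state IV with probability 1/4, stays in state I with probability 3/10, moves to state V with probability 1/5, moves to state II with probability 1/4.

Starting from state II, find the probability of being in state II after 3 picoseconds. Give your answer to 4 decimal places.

0.2610

Propagate the distribution vector 3 picoseconds from state II.
After 0 picoseconds: (0.0000, 0.0000, 1.0000, 0.0000)
After 1 picosecond: (0.4000, 0.1000, 0.3000, 0.2000)
After 2 picoseconds: (0.3250, 0.1900, 0.2750, 0.2100)
After 3 picoseconds: (0.3265, 0.2105, 0.2610, 0.2020)
P(in state II after 3 picoseconds) = 0.2610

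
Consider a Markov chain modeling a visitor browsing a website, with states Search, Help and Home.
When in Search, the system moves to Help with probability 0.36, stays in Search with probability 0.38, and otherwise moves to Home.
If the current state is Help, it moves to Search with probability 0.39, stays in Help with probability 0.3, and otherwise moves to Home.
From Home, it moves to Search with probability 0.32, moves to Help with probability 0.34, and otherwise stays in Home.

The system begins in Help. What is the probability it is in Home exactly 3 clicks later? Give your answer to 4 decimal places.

Propagate the distribution vector 3 clicks from Help.
After 0 clicks: (0.0000, 1.0000, 0.0000)
After 1 click: (0.3900, 0.3000, 0.3100)
After 2 clicks: (0.3644, 0.3358, 0.2998)
After 3 clicks: (0.3654, 0.3339, 0.3008)
P(in Home after 3 clicks) = 0.3008

0.3008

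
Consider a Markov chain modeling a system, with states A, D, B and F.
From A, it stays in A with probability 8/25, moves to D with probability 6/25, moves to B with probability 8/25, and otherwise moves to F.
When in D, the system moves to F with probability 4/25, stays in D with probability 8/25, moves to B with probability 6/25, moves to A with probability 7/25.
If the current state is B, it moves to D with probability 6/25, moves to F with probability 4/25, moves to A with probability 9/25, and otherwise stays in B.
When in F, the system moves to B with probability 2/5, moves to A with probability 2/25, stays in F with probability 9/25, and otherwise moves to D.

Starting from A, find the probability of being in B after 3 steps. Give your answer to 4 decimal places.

0.2909

Propagate the distribution vector 3 steps from A.
After 0 steps: (1.0000, 0.0000, 0.0000, 0.0000)
After 1 step: (0.3200, 0.2400, 0.3200, 0.1200)
After 2 steps: (0.2944, 0.2496, 0.2848, 0.1712)
After 3 steps: (0.2803, 0.2463, 0.2909, 0.1825)
P(in B after 3 steps) = 0.2909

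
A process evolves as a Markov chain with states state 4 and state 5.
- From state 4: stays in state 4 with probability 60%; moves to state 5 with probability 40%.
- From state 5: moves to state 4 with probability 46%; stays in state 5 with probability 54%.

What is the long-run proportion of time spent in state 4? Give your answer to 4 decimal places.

Let the stationary distribution be π with π = πP and π_1 + π_2 = 1.
π_1 = 0.6·π_1 + 0.46·π_2
Solving with the normalization constraint gives π = (0.5349, 0.4651).
So the stationary probability of state 4 is 0.5349.

0.5349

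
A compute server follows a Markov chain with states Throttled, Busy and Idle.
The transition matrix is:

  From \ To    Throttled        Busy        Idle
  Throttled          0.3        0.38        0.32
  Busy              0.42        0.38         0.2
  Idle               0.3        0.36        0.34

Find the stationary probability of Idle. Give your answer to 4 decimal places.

0.2807

Let the stationary distribution be π with π = πP and π_1 + π_2 + π_3 = 1.
π_1 = 0.3·π_1 + 0.42·π_2 + 0.3·π_3
π_2 = 0.38·π_1 + 0.38·π_2 + 0.36·π_3
Solving with the normalization constraint gives π = (0.3449, 0.3744, 0.2807).
So the stationary probability of Idle is 0.2807.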